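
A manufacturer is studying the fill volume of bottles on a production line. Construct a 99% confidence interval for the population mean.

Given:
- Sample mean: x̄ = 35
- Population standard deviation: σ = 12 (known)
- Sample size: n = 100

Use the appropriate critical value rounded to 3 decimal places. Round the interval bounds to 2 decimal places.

The population standard deviation σ is known, so use a z-interval (standard normal critical value).

For 99% confidence, z* = 2.576 (from standard normal table)

Standard error: SE = σ/√n = 12/√100 = 1.200000

Margin of error: E = z* × SE = 2.576 × 1.200000 = 3.0912

Z-interval: x̄ ± E = 35 ± 3.0912 = (31.9088, 38.0912)

Rounded to 2 decimal places:

(31.91, 38.09)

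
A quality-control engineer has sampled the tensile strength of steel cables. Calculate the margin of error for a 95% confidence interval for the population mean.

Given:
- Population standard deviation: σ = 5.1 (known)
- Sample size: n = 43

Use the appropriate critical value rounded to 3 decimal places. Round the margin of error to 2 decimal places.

The population standard deviation σ is known, so use the z-interval margin of error formula.

For 95% confidence, z* = 1.96 (from standard normal table)

Margin of error formula for z-interval: E = z* × σ/√n

E = 1.96 × 5.1/√43
  = 1.96 × 0.777743
  = 1.5244

Rounded to 2 decimal places:

1.52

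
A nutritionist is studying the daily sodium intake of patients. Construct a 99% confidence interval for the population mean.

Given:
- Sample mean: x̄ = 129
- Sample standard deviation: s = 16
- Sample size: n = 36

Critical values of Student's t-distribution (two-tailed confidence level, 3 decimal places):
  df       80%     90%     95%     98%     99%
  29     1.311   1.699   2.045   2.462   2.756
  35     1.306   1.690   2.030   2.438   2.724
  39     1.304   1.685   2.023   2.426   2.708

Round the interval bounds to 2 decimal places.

The population standard deviation σ is unknown (only the sample standard deviation s is given), so use a t-interval with df = n - 1 = 36 - 1 = 35.

For 99% confidence with df = 35, t* = 2.724 (from t-table)

Standard error: SE = s/√n = 16/√36 = 2.666667

Margin of error: E = t* × SE = 2.724 × 2.666667 = 7.2640

T-interval: x̄ ± E = 129 ± 7.2640 = (121.7360, 136.2640)

Rounded to 2 decimal places:

(121.74, 136.26)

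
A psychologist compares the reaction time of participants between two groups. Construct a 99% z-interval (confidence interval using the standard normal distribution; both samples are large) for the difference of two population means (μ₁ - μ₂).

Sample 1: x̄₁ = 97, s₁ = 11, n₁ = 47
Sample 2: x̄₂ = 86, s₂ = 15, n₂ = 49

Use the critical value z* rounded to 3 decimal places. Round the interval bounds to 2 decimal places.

Both samples are large (n₁ = 47 ≥ 30, n₂ = 49 ≥ 30), so a z-interval for the difference of means applies.

Point estimate: x̄₁ - x̄₂ = 97 - 86 = 11

Standard error: SE = √(s₁²/n₁ + s₂²/n₂)
= √(11²/47 + 15²/49)
= √(2.574468 + 4.591837)
= 2.676995

For 99% confidence, z* = 2.576 (from standard normal table)
Margin of error: E = z* × SE = 2.576 × 2.676995 = 6.8959

Z-interval: (x̄₁ - x̄₂) ± E = 11 ± 6.8959 = (4.1041, 17.8959)

Rounded to 2 decimal places:

(4.10, 17.90)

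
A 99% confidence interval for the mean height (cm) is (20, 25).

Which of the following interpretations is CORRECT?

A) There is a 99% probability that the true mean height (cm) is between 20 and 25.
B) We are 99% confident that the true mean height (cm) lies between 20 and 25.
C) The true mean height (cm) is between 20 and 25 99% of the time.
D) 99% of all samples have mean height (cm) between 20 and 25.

A confidence interval represents our confidence in the procedure, not a probability statement about the parameter.

Key concept: If we repeated this sampling process many times and computed a 99% CI each time, about 99% of those intervals would contain the true population parameter.

For this specific interval (20, 25):
- Midpoint (point estimate): 22.5
- Margin of error: 2.5

The correct interpretation is the one stating confidence that the true parameter lies in the interval — option B.

B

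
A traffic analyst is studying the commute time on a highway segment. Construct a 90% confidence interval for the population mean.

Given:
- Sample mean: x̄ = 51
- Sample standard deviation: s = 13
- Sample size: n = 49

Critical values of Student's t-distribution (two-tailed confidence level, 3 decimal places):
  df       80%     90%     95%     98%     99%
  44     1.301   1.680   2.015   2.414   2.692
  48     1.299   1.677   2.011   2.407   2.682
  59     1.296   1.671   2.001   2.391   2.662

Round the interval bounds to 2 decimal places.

The population standard deviation σ is unknown (only the sample standard deviation s is given), so use a t-interval with df = n - 1 = 49 - 1 = 48.

For 90% confidence with df = 48, t* = 1.677 (from t-table)

Standard error: SE = s/√n = 13/√49 = 1.857143

Margin of error: E = t* × SE = 1.677 × 1.857143 = 3.1144

T-interval: x̄ ± E = 51 ± 3.1144 = (47.8856, 54.1144)

Rounded to 2 decimal places:

(47.89, 54.11)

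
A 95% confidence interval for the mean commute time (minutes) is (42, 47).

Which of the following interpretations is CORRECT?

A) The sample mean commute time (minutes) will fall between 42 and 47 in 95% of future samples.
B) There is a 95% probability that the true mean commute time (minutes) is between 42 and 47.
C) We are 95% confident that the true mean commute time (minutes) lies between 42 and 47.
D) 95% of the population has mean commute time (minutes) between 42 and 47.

A confidence interval represents our confidence in the procedure, not a probability statement about the parameter.

Key concept: If we repeated this sampling process many times and computed a 95% CI each time, about 95% of those intervals would contain the true population parameter.

For this specific interval (42, 47):
- Midpoint (point estimate): 44.5
- Margin of error: 2.5

The correct interpretation is the one stating confidence that the true parameter lies in the interval — option C.

C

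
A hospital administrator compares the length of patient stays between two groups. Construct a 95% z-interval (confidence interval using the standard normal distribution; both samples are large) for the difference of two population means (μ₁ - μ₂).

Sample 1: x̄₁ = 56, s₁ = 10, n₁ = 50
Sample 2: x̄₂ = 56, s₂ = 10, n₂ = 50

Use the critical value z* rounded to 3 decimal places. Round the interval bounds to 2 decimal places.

Both samples are large (n₁ = 50 ≥ 30, n₂ = 50 ≥ 30), so a z-interval for the difference of means applies.

Point estimate: x̄₁ - x̄₂ = 56 - 56 = 0

Standard error: SE = √(s₁²/n₁ + s₂²/n₂)
= √(10²/50 + 10²/50)
= √(2.000000 + 2.000000)
= 2.000000

For 95% confidence, z* = 1.96 (from standard normal table)
Margin of error: E = z* × SE = 1.96 × 2.000000 = 3.9200

Z-interval: (x̄₁ - x̄₂) ± E = 0 ± 3.9200 = (-3.9200, 3.9200)

Rounded to 2 decimal places:

(-3.92, 3.92)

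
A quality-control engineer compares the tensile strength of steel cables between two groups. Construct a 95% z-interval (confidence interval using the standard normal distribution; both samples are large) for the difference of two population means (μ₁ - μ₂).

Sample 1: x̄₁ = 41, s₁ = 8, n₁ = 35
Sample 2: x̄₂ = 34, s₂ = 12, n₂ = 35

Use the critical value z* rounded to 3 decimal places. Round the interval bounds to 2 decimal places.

Both samples are large (n₁ = 35 ≥ 30, n₂ = 35 ≥ 30), so a z-interval for the difference of means applies.

Point estimate: x̄₁ - x̄₂ = 41 - 34 = 7

Standard error: SE = √(s₁²/n₁ + s₂²/n₂)
= √(8²/35 + 12²/35)
= √(1.828571 + 4.114286)
= 2.437798

For 95% confidence, z* = 1.96 (from standard normal table)
Margin of error: E = z* × SE = 1.96 × 2.437798 = 4.7781

Z-interval: (x̄₁ - x̄₂) ± E = 7 ± 4.7781 = (2.2219, 11.7781)

Rounded to 2 decimal places:

(2.22, 11.78)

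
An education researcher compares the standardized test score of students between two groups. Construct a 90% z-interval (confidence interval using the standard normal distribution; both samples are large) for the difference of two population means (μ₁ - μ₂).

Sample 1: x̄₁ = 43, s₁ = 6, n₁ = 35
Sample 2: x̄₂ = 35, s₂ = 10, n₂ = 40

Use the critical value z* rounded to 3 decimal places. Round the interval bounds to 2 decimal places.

Both samples are large (n₁ = 35 ≥ 30, n₂ = 40 ≥ 30), so a z-interval for the difference of means applies.

Point estimate: x̄₁ - x̄₂ = 43 - 35 = 8

Standard error: SE = √(s₁²/n₁ + s₂²/n₂)
= √(6²/35 + 10²/40)
= √(1.028571 + 2.500000)
= 1.878449

For 90% confidence, z* = 1.645 (from standard normal table)
Margin of error: E = z* × SE = 1.645 × 1.878449 = 3.0900

Z-interval: (x̄₁ - x̄₂) ± E = 8 ± 3.0900 = (4.9100, 11.0900)

Rounded to 2 decimal places:

(4.91, 11.09)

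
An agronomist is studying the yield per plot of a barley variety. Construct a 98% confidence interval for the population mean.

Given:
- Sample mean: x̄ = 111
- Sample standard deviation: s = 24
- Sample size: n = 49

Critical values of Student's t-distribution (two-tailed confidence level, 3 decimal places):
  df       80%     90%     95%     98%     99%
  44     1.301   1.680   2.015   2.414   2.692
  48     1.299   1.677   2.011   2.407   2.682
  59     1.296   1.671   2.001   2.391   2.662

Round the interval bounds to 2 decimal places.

The population standard deviation σ is unknown (only the sample standard deviation s is given), so use a t-interval with df = n - 1 = 49 - 1 = 48.

For 98% confidence with df = 48, t* = 2.407 (from t-table)

Standard error: SE = s/√n = 24/√49 = 3.428571

Margin of error: E = t* × SE = 2.407 × 3.428571 = 8.2526

T-interval: x̄ ± E = 111 ± 8.2526 = (102.7474, 119.2526)

Rounded to 2 decimal places:

(102.75, 119.25)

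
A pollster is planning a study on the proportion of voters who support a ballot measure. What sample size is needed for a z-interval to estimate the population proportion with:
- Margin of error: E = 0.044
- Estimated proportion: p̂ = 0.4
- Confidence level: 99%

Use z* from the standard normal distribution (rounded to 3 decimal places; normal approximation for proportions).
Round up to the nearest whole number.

Using z* for proportion z-interval (normal approximation).

For 99% confidence, z* = 2.576 (from standard normal table)

Sample size formula for proportion z-interval: n = z*²p̂(1-p̂)/E²

n = 2.576² × 0.4 × 0.6 / 0.044²
  = 6.635776 × 0.24 / 0.001936
  = 822.6169

Round up to the nearest whole number: n = 823

823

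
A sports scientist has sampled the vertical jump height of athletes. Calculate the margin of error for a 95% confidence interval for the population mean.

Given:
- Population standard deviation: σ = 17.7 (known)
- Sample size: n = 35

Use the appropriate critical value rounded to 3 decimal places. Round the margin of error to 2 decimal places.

The population standard deviation σ is known, so use the z-interval margin of error formula.

For 95% confidence, z* = 1.96 (from standard normal table)

Margin of error formula for z-interval: E = z* × σ/√n

E = 1.96 × 17.7/√35
  = 1.96 × 2.991846
  = 5.8640

Rounded to 2 decimal places:

5.86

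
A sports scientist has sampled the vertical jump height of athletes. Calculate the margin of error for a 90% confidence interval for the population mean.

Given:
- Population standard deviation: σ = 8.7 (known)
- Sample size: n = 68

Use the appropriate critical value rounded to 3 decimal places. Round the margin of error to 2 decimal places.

The population standard deviation σ is known, so use the z-interval margin of error formula.

For 90% confidence, z* = 1.645 (from standard normal table)

Margin of error formula for z-interval: E = z* × σ/√n

E = 1.645 × 8.7/√68
  = 1.645 × 1.055030
  = 1.7355

Rounded to 2 decimal places:

1.74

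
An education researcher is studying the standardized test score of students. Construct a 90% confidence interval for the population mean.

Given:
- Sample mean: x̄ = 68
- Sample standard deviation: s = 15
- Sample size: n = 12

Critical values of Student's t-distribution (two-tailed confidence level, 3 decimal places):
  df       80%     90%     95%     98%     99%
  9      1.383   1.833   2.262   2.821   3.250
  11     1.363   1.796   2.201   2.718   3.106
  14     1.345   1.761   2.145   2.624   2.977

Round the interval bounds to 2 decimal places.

The population standard deviation σ is unknown (only the sample standard deviation s is given), so use a t-interval with df = n - 1 = 12 - 1 = 11.

For 90% confidence with df = 11, t* = 1.796 (from t-table)

Standard error: SE = s/√n = 15/√12 = 4.330127

Margin of error: E = t* × SE = 1.796 × 4.330127 = 7.7769

T-interval: x̄ ± E = 68 ± 7.7769 = (60.2231, 75.7769)

Rounded to 2 decimal places:

(60.22, 75.78)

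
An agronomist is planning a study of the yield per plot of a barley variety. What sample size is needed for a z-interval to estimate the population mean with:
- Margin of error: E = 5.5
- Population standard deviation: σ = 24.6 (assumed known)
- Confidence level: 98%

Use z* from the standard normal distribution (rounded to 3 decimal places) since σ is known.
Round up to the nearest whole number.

Using z* since population σ is known (z-interval formula).

For 98% confidence, z* = 2.326 (from standard normal table)

Sample size formula for z-interval: n = (z*σ/E)²

n = (2.326 × 24.6 / 5.5)²
  = (10.403564)²
  = 108.2341

Round up to the nearest whole number: n = 109

109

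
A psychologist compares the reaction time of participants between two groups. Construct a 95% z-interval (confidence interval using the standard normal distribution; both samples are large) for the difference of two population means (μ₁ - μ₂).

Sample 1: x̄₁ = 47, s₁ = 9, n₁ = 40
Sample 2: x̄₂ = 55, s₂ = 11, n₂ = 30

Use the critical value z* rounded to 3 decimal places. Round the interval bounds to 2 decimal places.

Both samples are large (n₁ = 40 ≥ 30, n₂ = 30 ≥ 30), so a z-interval for the difference of means applies.

Point estimate: x̄₁ - x̄₂ = 47 - 55 = -8

Standard error: SE = √(s₁²/n₁ + s₂²/n₂)
= √(9²/40 + 11²/30)
= √(2.025000 + 4.033333)
= 2.461368

For 95% confidence, z* = 1.96 (from standard normal table)
Margin of error: E = z* × SE = 1.96 × 2.461368 = 4.8243

Z-interval: (x̄₁ - x̄₂) ± E = -8 ± 4.8243 = (-12.8243, -3.1757)

Rounded to 2 decimal places:

(-12.82, -3.18)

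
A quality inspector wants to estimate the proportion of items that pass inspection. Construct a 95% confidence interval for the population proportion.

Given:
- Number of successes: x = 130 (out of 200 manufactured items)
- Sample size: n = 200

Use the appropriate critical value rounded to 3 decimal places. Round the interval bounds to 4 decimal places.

Sample proportion: p̂ = 130/200 = 0.650000

Check conditions for normal approximation:
  np̂ = 130 ≥ 10 ✓
  n(1-p̂) = 70 ≥ 10 ✓

The sample is large enough, so use a z-interval (normal approximation) for the proportion.

For 95% confidence, z* = 1.96 (from standard normal table)

Standard error: SE = √(p̂(1-p̂)/n) = √(0.650000×0.350000/200) = 0.03372684

Margin of error: E = z* × SE = 1.96 × 0.03372684 = 0.066105

Z-interval: p̂ ± E = 0.650000 ± 0.066105 = (0.583895, 0.716105)

Rounded to 4 decimal places:

(0.5839, 0.7161)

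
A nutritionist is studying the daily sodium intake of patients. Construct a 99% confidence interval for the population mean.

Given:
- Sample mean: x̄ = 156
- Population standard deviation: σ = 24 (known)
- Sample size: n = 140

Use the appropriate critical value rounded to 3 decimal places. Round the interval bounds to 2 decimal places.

The population standard deviation σ is known, so use a z-interval (standard normal critical value).

For 99% confidence, z* = 2.576 (from standard normal table)

Standard error: SE = σ/√n = 24/√140 = 2.028370

Margin of error: E = z* × SE = 2.576 × 2.028370 = 5.2251

Z-interval: x̄ ± E = 156 ± 5.2251 = (150.7749, 161.2251)

Rounded to 2 decimal places:

(150.77, 161.23)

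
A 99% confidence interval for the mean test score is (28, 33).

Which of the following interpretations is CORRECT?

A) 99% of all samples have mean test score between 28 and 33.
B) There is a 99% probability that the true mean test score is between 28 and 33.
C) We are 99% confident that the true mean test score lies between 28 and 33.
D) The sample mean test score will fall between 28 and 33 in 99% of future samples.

A confidence interval represents our confidence in the procedure, not a probability statement about the parameter.

Key concept: If we repeated this sampling process many times and computed a 99% CI each time, about 99% of those intervals would contain the true population parameter.

For this specific interval (28, 33):
- Midpoint (point estimate): 30.5
- Margin of error: 2.5

The correct interpretation is the one stating confidence that the true parameter lies in the interval — option C.

C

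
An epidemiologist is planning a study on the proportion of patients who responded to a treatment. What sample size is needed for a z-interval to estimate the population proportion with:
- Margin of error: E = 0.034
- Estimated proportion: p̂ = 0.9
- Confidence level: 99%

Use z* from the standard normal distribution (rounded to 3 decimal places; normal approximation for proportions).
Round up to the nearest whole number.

Using z* for proportion z-interval (normal approximation).

For 99% confidence, z* = 2.576 (from standard normal table)

Sample size formula for proportion z-interval: n = z*²p̂(1-p̂)/E²

n = 2.576² × 0.9 × 0.1 / 0.034²
  = 6.635776 × 0.09 / 0.001156
  = 516.6262

Round up to the nearest whole number: n = 517

517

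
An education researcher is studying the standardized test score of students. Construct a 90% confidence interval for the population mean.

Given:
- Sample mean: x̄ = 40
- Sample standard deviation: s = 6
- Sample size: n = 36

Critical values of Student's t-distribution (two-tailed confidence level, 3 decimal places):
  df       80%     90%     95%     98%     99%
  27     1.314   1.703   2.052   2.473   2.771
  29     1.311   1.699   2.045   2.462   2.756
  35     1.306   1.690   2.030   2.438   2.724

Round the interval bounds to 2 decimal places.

The population standard deviation σ is unknown (only the sample standard deviation s is given), so use a t-interval with df = n - 1 = 36 - 1 = 35.

For 90% confidence with df = 35, t* = 1.690 (from t-table)

Standard error: SE = s/√n = 6/√36 = 1.000000

Margin of error: E = t* × SE = 1.690 × 1.000000 = 1.6900

T-interval: x̄ ± E = 40 ± 1.6900 = (38.3100, 41.6900)

Rounded to 2 decimal places:

(38.31, 41.69)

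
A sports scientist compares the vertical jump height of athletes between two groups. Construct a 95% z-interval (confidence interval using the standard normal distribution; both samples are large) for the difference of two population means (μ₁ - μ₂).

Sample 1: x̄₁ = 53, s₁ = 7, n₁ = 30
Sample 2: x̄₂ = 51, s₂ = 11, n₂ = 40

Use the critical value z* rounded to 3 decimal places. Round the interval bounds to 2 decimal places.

Both samples are large (n₁ = 30 ≥ 30, n₂ = 40 ≥ 30), so a z-interval for the difference of means applies.

Point estimate: x̄₁ - x̄₂ = 53 - 51 = 2

Standard error: SE = √(s₁²/n₁ + s₂²/n₂)
= √(7²/30 + 11²/40)
= √(1.633333 + 3.025000)
= 2.158317

For 95% confidence, z* = 1.96 (from standard normal table)
Margin of error: E = z* × SE = 1.96 × 2.158317 = 4.2303

Z-interval: (x̄₁ - x̄₂) ± E = 2 ± 4.2303 = (-2.2303, 6.2303)

Rounded to 2 decimal places:

(-2.23, 6.23)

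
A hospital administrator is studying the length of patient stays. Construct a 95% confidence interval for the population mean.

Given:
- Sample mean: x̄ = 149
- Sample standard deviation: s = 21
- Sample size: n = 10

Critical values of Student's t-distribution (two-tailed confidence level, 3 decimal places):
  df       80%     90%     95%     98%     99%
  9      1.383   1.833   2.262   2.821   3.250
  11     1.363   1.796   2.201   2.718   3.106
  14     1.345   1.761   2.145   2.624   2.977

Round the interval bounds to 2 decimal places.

The population standard deviation σ is unknown (only the sample standard deviation s is given), so use a t-interval with df = n - 1 = 10 - 1 = 9.

For 95% confidence with df = 9, t* = 2.262 (from t-table)

Standard error: SE = s/√n = 21/√10 = 6.640783

Margin of error: E = t* × SE = 2.262 × 6.640783 = 15.0215

T-interval: x̄ ± E = 149 ± 15.0215 = (133.9785, 164.0215)

Rounded to 2 decimal places:

(133.98, 164.02)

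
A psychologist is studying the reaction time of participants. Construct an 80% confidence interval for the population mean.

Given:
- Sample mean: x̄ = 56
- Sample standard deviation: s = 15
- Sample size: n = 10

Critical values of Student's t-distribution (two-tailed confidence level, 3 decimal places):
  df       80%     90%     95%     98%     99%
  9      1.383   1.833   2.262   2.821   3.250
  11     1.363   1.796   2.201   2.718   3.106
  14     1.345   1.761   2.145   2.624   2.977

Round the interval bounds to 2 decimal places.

The population standard deviation σ is unknown (only the sample standard deviation s is given), so use a t-interval with df = n - 1 = 10 - 1 = 9.

For 80% confidence with df = 9, t* = 1.383 (from t-table)

Standard error: SE = s/√n = 15/√10 = 4.743416

Margin of error: E = t* × SE = 1.383 × 4.743416 = 6.5601

T-interval: x̄ ± E = 56 ± 6.5601 = (49.4399, 62.5601)

Rounded to 2 decimal places:

(49.44, 62.56)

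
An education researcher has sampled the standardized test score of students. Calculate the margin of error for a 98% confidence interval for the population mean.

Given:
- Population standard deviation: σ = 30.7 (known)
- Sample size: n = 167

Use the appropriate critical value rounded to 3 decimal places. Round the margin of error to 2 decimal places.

The population standard deviation σ is known, so use the z-interval margin of error formula.

For 98% confidence, z* = 2.326 (from standard normal table)

Margin of error formula for z-interval: E = z* × σ/√n

E = 2.326 × 30.7/√167
  = 2.326 × 2.375637
  = 5.5257

Rounded to 2 decimal places:

5.53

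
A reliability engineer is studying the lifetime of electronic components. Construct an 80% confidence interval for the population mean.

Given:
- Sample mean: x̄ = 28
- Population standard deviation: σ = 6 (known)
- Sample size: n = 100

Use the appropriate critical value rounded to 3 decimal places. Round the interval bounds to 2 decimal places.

The population standard deviation σ is known, so use a z-interval (standard normal critical value).

For 80% confidence, z* = 1.282 (from standard normal table)

Standard error: SE = σ/√n = 6/√100 = 0.600000

Margin of error: E = z* × SE = 1.282 × 0.600000 = 0.7692

Z-interval: x̄ ± E = 28 ± 0.7692 = (27.2308, 28.7692)

Rounded to 2 decimal places:

(27.23, 28.77)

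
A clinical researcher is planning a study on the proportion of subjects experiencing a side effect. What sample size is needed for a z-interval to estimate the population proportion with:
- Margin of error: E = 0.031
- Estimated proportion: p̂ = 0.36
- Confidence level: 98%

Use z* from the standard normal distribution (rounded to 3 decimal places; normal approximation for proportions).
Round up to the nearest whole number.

Using z* for proportion z-interval (normal approximation).

For 98% confidence, z* = 2.326 (from standard normal table)

Sample size formula for proportion z-interval: n = z*²p̂(1-p̂)/E²

n = 2.326² × 0.36 × 0.64 / 0.031²
  = 5.410276 × 0.2304 / 0.000961
  = 1297.1151

Round up to the nearest whole number: n = 1298

1298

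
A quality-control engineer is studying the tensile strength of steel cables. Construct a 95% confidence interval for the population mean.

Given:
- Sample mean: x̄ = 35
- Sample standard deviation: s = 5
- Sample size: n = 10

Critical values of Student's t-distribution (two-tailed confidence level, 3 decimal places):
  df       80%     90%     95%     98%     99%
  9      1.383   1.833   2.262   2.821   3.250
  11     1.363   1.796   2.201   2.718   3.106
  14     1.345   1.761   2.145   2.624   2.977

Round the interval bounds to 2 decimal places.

The population standard deviation σ is unknown (only the sample standard deviation s is given), so use a t-interval with df = n - 1 = 10 - 1 = 9.

For 95% confidence with df = 9, t* = 2.262 (from t-table)

Standard error: SE = s/√n = 5/√10 = 1.581139

Margin of error: E = t* × SE = 2.262 × 1.581139 = 3.5765

T-interval: x̄ ± E = 35 ± 3.5765 = (31.4235, 38.5765)

Rounded to 2 decimal places:

(31.42, 38.58)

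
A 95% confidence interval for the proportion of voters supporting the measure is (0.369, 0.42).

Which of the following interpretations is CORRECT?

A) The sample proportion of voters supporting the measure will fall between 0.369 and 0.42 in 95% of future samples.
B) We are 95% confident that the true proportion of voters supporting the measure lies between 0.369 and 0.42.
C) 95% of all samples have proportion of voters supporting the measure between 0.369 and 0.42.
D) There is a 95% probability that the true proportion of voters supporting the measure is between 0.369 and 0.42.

A confidence interval represents our confidence in the procedure, not a probability statement about the parameter.

Key concept: If we repeated this sampling process many times and computed a 95% CI each time, about 95% of those intervals would contain the true population parameter.

For this specific interval (0.369, 0.42):
- Midpoint (point estimate): 0.3945
- Margin of error: 0.0255

The correct interpretation is the one stating confidence that the true parameter lies in the interval — option B.

B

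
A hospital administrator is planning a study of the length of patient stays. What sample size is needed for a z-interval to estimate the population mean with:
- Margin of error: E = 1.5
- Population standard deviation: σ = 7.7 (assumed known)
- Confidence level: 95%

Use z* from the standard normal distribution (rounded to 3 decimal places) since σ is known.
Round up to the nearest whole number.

Using z* since population σ is known (z-interval formula).

For 95% confidence, z* = 1.96 (from standard normal table)

Sample size formula for z-interval: n = (z*σ/E)²

n = (1.96 × 7.7 / 1.5)²
  = (10.061333)²
  = 101.2304

Round up to the nearest whole number: n = 102

102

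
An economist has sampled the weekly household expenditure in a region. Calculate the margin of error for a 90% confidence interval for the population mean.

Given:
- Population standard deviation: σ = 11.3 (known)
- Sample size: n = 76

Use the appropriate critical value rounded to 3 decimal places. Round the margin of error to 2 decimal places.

The population standard deviation σ is known, so use the z-interval margin of error formula.

For 90% confidence, z* = 1.645 (from standard normal table)

Margin of error formula for z-interval: E = z* × σ/√n

E = 1.645 × 11.3/√76
  = 1.645 × 1.296199
  = 2.1322

Rounded to 2 decimal places:

2.13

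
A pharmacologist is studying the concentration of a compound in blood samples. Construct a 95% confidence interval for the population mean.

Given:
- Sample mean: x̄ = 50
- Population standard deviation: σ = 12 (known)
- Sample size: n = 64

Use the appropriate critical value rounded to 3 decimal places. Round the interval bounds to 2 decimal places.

The population standard deviation σ is known, so use a z-interval (standard normal critical value).

For 95% confidence, z* = 1.96 (from standard normal table)

Standard error: SE = σ/√n = 12/√64 = 1.500000

Margin of error: E = z* × SE = 1.96 × 1.500000 = 2.9400

Z-interval: x̄ ± E = 50 ± 2.9400 = (47.0600, 52.9400)

Rounded to 2 decimal places:

(47.06, 52.94)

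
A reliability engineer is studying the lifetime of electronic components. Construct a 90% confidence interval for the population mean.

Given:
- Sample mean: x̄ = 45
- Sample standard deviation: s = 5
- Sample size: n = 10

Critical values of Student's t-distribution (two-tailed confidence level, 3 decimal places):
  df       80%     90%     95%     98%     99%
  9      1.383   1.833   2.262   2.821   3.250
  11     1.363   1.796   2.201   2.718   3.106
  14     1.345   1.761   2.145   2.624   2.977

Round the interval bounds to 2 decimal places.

The population standard deviation σ is unknown (only the sample standard deviation s is given), so use a t-interval with df = n - 1 = 10 - 1 = 9.

For 90% confidence with df = 9, t* = 1.833 (from t-table)

Standard error: SE = s/√n = 5/√10 = 1.581139

Margin of error: E = t* × SE = 1.833 × 1.581139 = 2.8982

T-interval: x̄ ± E = 45 ± 2.8982 = (42.1018, 47.8982)

Rounded to 2 decimal places:

(42.10, 47.90)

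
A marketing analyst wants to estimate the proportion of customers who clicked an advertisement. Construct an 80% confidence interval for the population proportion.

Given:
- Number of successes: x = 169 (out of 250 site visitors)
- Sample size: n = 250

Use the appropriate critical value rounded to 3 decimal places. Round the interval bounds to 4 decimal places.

Sample proportion: p̂ = 169/250 = 0.676000

Check conditions for normal approximation:
  np̂ = 169 ≥ 10 ✓
  n(1-p̂) = 81 ≥ 10 ✓

The sample is large enough, so use a z-interval (normal approximation) for the proportion.

For 80% confidence, z* = 1.282 (from standard normal table)

Standard error: SE = √(p̂(1-p̂)/n) = √(0.676000×0.324000/250) = 0.02959892

Margin of error: E = z* × SE = 1.282 × 0.02959892 = 0.037946

Z-interval: p̂ ± E = 0.676000 ± 0.037946 = (0.638054, 0.713946)

Rounded to 4 decimal places:

(0.6381, 0.7139)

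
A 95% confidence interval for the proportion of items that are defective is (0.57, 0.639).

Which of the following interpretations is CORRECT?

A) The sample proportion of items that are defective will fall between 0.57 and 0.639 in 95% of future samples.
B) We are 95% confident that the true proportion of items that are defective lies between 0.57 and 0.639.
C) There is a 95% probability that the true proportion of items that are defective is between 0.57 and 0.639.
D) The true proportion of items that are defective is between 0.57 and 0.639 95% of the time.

A confidence interval represents our confidence in the procedure, not a probability statement about the parameter.

Key concept: If we repeated this sampling process many times and computed a 95% CI each time, about 95% of those intervals would contain the true population parameter.

For this specific interval (0.57, 0.639):
- Midpoint (point estimate): 0.6045
- Margin of error: 0.0345

The correct interpretation is the one stating confidence that the true parameter lies in the interval — option B.

B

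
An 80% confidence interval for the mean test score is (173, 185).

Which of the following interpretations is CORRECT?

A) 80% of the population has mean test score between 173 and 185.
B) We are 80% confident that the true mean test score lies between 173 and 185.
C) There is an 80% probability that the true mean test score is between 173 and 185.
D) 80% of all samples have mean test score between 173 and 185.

A confidence interval represents our confidence in the procedure, not a probability statement about the parameter.

Key concept: If we repeated this sampling process many times and computed an 80% CI each time, about 80% of those intervals would contain the true population parameter.

For this specific interval (173, 185):
- Midpoint (point estimate): 179
- Margin of error: 6

The correct interpretation is the one stating confidence that the true parameter lies in the interval — option B.

B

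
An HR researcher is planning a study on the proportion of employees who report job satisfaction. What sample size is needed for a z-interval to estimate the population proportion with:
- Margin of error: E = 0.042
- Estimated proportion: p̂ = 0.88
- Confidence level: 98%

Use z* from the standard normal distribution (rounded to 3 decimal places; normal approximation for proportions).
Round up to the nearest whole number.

Using z* for proportion z-interval (normal approximation).

For 98% confidence, z* = 2.326 (from standard normal table)

Sample size formula for proportion z-interval: n = z*²p̂(1-p̂)/E²

n = 2.326² × 0.88 × 0.12 / 0.042²
  = 5.410276 × 0.1056 / 0.001764
  = 323.8805

Round up to the nearest whole number: n = 324

324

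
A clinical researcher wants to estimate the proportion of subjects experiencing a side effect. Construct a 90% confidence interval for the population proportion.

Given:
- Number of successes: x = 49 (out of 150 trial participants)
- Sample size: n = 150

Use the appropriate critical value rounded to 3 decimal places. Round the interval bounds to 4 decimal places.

Sample proportion: p̂ = 49/150 = 0.326667

Check conditions for normal approximation:
  np̂ = 49 ≥ 10 ✓
  n(1-p̂) = 101 ≥ 10 ✓

The sample is large enough, so use a z-interval (normal approximation) for the proportion.

For 90% confidence, z* = 1.645 (from standard normal table)

Standard error: SE = √(p̂(1-p̂)/n) = √(0.326667×0.673333/150) = 0.03829322

Margin of error: E = z* × SE = 1.645 × 0.03829322 = 0.062992

Z-interval: p̂ ± E = 0.326667 ± 0.062992 = (0.263674, 0.389659)

Rounded to 4 decimal places:

(0.2637, 0.3897)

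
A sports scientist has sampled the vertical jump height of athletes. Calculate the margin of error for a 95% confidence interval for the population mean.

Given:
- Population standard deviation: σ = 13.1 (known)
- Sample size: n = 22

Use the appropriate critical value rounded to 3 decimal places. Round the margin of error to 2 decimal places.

The population standard deviation σ is known, so use the z-interval margin of error formula.

For 95% confidence, z* = 1.96 (from standard normal table)

Margin of error formula for z-interval: E = z* × σ/√n

E = 1.96 × 13.1/√22
  = 1.96 × 2.792929
  = 5.4741

Rounded to 2 decimal places:

5.47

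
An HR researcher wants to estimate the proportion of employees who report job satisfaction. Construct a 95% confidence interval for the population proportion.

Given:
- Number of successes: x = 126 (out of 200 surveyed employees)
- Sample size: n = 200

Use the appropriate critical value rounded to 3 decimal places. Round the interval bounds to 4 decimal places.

Sample proportion: p̂ = 126/200 = 0.630000

Check conditions for normal approximation:
  np̂ = 126 ≥ 10 ✓
  n(1-p̂) = 74 ≥ 10 ✓

The sample is large enough, so use a z-interval (normal approximation) for the proportion.

For 95% confidence, z* = 1.96 (from standard normal table)

Standard error: SE = √(p̂(1-p̂)/n) = √(0.630000×0.370000/200) = 0.03413942

Margin of error: E = z* × SE = 1.96 × 0.03413942 = 0.066913

Z-interval: p̂ ± E = 0.630000 ± 0.066913 = (0.563087, 0.696913)

Rounded to 4 decimal places:

(0.5631, 0.6969)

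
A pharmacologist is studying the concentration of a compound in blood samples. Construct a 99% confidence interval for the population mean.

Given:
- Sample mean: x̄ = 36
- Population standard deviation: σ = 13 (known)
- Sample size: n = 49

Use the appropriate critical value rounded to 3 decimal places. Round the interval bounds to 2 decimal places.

The population standard deviation σ is known, so use a z-interval (standard normal critical value).

For 99% confidence, z* = 2.576 (from standard normal table)

Standard error: SE = σ/√n = 13/√49 = 1.857143

Margin of error: E = z* × SE = 2.576 × 1.857143 = 4.7840

Z-interval: x̄ ± E = 36 ± 4.7840 = (31.2160, 40.7840)

Rounded to 2 decimal places:

(31.22, 40.78)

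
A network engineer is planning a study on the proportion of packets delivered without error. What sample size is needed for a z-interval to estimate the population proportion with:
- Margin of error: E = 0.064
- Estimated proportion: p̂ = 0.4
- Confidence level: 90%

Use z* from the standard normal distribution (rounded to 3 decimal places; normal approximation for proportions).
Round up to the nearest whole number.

Using z* for proportion z-interval (normal approximation).

For 90% confidence, z* = 1.645 (from standard normal table)

Sample size formula for proportion z-interval: n = z*²p̂(1-p̂)/E²

n = 1.645² × 0.4 × 0.6 / 0.064²
  = 2.706025 × 0.24 / 0.004096
  = 158.5562

Round up to the nearest whole number: n = 159

159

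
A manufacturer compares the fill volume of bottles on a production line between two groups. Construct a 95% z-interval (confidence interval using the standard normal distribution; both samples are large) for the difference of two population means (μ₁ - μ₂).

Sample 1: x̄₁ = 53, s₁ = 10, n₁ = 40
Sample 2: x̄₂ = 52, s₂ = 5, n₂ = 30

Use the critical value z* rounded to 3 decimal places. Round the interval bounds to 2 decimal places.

Both samples are large (n₁ = 40 ≥ 30, n₂ = 30 ≥ 30), so a z-interval for the difference of means applies.

Point estimate: x̄₁ - x̄₂ = 53 - 52 = 1

Standard error: SE = √(s₁²/n₁ + s₂²/n₂)
= √(10²/40 + 5²/30)
= √(2.500000 + 0.833333)
= 1.825742

For 95% confidence, z* = 1.96 (from standard normal table)
Margin of error: E = z* × SE = 1.96 × 1.825742 = 3.5785

Z-interval: (x̄₁ - x̄₂) ± E = 1 ± 3.5785 = (-2.5785, 4.5785)

Rounded to 2 decimal places:

(-2.58, 4.58)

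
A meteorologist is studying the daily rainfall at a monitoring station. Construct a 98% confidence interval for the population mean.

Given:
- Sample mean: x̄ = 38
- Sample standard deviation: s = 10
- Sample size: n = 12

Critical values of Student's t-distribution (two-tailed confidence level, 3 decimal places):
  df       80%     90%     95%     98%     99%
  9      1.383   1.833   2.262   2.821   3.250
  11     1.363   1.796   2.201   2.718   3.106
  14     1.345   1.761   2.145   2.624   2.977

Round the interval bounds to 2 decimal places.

The population standard deviation σ is unknown (only the sample standard deviation s is given), so use a t-interval with df = n - 1 = 12 - 1 = 11.

For 98% confidence with df = 11, t* = 2.718 (from t-table)

Standard error: SE = s/√n = 10/√12 = 2.886751

Margin of error: E = t* × SE = 2.718 × 2.886751 = 7.8462

T-interval: x̄ ± E = 38 ± 7.8462 = (30.1538, 45.8462)

Rounded to 2 decimal places:

(30.15, 45.85)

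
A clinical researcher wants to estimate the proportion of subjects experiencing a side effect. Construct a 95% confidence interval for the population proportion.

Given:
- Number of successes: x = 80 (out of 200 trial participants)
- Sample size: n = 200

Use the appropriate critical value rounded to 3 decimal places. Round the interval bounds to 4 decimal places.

Sample proportion: p̂ = 80/200 = 0.400000

Check conditions for normal approximation:
  np̂ = 80 ≥ 10 ✓
  n(1-p̂) = 120 ≥ 10 ✓

The sample is large enough, so use a z-interval (normal approximation) for the proportion.

For 95% confidence, z* = 1.96 (from standard normal table)

Standard error: SE = √(p̂(1-p̂)/n) = √(0.400000×0.600000/200) = 0.03464102

Margin of error: E = z* × SE = 1.96 × 0.03464102 = 0.067896

Z-interval: p̂ ± E = 0.400000 ± 0.067896 = (0.332104, 0.467896)

Rounded to 4 decimal places:

(0.3321, 0.4679)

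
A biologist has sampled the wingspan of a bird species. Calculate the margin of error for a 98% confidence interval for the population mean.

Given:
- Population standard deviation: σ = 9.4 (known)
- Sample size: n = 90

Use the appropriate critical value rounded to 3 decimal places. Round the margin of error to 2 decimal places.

The population standard deviation σ is known, so use the z-interval margin of error formula.

For 98% confidence, z* = 2.326 (from standard normal table)

Margin of error formula for z-interval: E = z* × σ/√n

E = 2.326 × 9.4/√90
  = 2.326 × 0.990847
  = 2.3047

Rounded to 2 decimal places:

2.30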